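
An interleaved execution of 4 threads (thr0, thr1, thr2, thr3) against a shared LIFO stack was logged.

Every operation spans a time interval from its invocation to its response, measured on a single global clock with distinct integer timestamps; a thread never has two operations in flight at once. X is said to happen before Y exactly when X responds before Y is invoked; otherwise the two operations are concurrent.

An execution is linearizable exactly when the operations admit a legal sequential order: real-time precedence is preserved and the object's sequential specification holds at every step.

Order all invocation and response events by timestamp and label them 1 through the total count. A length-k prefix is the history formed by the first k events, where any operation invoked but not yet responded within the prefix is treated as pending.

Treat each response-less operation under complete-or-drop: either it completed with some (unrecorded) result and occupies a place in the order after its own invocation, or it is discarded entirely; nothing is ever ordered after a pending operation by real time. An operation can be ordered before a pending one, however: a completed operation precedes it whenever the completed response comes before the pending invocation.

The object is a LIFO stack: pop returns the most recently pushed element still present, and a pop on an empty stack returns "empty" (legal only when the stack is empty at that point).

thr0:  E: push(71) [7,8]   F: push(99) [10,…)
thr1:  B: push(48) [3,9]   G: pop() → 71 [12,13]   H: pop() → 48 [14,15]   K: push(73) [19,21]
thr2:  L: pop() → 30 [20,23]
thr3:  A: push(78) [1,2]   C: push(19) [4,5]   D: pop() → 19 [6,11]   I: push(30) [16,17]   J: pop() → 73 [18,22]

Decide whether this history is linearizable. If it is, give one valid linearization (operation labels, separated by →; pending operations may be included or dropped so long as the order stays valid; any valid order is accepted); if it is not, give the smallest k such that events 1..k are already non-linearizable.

linearizable — witness: A → B → C → D → E → G → H → F → I → K → J → L

step 1: A push(78) — stack <78>
step 2: B push(48) — stack <78,48>
step 3: C push(19) — stack <78,48,19>
step 4: D pop() → 19 — stack <78,48>
step 5: E push(71) — stack <78,48,71>
step 6: G pop() → 71 — stack <78,48>
step 7: H pop() → 48 — stack <78>
step 8: F push(99) (pending, included) — stack <78,99>
step 9: I push(30) — stack <78,99,30>
step 10: K push(73) — stack <78,99,30,73>
step 11: J pop() → 73 — stack <78,99,30>
step 12: L pop() → 30 — stack <78,99>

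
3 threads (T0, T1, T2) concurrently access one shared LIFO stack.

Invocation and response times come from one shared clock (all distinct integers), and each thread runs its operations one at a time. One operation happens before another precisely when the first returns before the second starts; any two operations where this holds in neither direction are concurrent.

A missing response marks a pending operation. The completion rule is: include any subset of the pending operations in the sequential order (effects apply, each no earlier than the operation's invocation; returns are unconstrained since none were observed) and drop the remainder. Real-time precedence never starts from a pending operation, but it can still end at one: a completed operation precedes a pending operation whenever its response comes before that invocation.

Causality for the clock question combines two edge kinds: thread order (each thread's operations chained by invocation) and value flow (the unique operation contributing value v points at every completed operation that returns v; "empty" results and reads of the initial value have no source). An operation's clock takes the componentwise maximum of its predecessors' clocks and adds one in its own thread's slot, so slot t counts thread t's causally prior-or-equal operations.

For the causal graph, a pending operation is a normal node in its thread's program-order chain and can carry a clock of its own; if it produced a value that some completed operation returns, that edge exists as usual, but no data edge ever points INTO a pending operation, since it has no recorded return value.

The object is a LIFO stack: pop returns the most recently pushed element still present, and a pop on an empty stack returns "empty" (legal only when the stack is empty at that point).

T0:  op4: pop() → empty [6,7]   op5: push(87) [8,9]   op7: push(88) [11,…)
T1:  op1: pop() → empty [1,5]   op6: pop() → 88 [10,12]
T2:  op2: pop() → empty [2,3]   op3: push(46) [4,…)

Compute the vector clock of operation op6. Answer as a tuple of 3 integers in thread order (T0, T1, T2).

(3, 2, 0)

VC(op2, invoked at 2): no causal predecessors; +1 on T2 → (0, 0, 1)
VC(op1, invoked at 1): no causal predecessors; +1 on T1 → (0, 1, 0)
VC(op4, invoked at 6): no causal predecessors; +1 on T0 → (1, 0, 0)
invoked at 4, op3 merges VC(op2)=(0, 0, 1) and bumps T2's slot → (0, 0, 2)
invoked at 8, op5 merges VC(op4)=(1, 0, 0) and bumps T0's slot → (2, 0, 0)
invoked at 11, op7 merges VC(op5)=(2, 0, 0) and bumps T0's slot → (3, 0, 0)
invoked at 10, op6 merges VC(op1)=(0, 1, 0), VC(op7)=(3, 0, 0) and bumps T1's slot → (3, 2, 0)
target: VC(op6) = (3, 2, 0)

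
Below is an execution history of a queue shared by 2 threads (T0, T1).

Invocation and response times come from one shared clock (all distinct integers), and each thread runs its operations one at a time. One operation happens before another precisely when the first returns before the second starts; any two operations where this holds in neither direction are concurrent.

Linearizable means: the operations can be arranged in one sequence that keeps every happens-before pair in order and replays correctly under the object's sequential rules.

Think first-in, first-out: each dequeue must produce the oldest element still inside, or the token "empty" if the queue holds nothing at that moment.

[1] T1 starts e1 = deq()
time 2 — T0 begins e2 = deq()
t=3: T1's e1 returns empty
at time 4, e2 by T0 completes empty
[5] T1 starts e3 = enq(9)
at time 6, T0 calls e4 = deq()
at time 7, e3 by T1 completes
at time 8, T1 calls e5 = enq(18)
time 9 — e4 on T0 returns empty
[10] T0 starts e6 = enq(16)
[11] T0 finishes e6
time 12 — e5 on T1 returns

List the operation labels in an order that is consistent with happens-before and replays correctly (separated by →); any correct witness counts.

e1 → e2 → e4 → e3 → e5 → e6

after step 1 (e1 deq() → empty): queue <>
after step 2 (e2 deq() → empty): queue <>
after step 3 (e4 deq() → empty): queue <>
after step 4 (e3 enq(9)): queue <9>
after step 5 (e5 enq(18)): queue <9,18>
after step 6 (e6 enq(16)): queue <9,18,16>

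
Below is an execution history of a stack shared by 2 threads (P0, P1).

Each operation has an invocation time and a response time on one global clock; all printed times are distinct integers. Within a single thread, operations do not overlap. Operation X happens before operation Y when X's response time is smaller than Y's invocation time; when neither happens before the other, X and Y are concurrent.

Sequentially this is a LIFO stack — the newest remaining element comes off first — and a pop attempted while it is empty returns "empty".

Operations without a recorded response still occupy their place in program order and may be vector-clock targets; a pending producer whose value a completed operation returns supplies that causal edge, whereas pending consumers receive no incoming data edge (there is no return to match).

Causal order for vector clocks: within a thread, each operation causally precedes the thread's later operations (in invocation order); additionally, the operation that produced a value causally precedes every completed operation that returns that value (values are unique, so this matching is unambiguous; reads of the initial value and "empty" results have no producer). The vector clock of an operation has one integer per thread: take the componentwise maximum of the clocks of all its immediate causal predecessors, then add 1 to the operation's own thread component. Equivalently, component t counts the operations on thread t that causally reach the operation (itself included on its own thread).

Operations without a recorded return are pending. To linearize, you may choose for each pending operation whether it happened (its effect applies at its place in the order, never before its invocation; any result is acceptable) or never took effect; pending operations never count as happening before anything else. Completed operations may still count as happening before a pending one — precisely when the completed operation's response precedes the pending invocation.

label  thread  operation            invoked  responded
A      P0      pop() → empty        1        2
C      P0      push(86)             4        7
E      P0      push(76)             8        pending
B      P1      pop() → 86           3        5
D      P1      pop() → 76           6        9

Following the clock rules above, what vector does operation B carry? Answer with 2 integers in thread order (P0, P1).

(2, 1)

root op A, invoked 1: fresh clock plus P0's own tick → (1, 0)
invoked at 4, C merges VC(A)=(1, 0) and bumps P0's slot → (2, 0)
invoked at 3, B merges VC(C)=(2, 0) and bumps P1's slot → (2, 1)
invoked at 8, E merges VC(C)=(2, 0) and bumps P0's slot → (3, 0)
invoked at 6, D merges VC(B)=(2, 1), VC(E)=(3, 0) and bumps P1's slot → (3, 2)
target: VC(B) = (2, 1)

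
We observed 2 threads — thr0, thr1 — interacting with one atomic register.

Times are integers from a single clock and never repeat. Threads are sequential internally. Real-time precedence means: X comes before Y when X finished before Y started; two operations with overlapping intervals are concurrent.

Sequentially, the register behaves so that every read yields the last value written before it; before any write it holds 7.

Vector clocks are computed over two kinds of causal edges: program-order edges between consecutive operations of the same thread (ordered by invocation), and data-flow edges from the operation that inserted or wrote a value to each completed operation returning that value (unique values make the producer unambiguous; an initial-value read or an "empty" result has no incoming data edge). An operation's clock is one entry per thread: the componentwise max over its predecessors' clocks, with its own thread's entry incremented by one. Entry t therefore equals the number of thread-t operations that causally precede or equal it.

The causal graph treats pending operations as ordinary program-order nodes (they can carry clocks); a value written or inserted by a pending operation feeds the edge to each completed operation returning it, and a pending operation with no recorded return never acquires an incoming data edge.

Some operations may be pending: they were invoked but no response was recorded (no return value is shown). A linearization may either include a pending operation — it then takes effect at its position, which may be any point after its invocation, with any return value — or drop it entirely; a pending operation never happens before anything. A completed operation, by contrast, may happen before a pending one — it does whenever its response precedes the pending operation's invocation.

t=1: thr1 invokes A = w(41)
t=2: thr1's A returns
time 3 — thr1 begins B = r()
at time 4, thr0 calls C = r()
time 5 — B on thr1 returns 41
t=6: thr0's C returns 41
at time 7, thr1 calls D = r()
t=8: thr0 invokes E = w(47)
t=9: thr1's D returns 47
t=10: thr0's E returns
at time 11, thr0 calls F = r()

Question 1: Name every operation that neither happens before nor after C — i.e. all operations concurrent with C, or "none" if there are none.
B

concurrent with C ([4,6]): every op whose interval crosses 4..6
A [1,2]: before
B [3,5]: concurrent
D [7,9]: after
E [8,10]: after
F [11,…): after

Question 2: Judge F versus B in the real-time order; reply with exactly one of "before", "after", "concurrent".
after

F spans [11,…), B spans [3,5]
resp(B)=5 < inv(F)=11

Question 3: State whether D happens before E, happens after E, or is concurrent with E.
concurrent

D spans [7,9], E spans [8,10]
the intervals overlap in both directions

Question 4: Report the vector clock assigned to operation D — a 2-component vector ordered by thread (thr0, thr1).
(2, 3)

root op A, invoked 1: fresh clock plus thr1's own tick → (0, 1)
VC(B, invoked at 3): max of VC(A)=(0, 1), then +1 on thread thr1 → (0, 2)
VC(C, invoked at 4): max of VC(A)=(0, 1), then +1 on thread thr0 → (1, 1)
VC(E, invoked at 8): max of VC(C)=(1, 1), then +1 on thread thr0 → (2, 1)
VC(F, invoked at 11): max of VC(E)=(2, 1), then +1 on thread thr0 → (3, 1)
VC(D, invoked at 7): max of VC(B)=(0, 2), VC(E)=(2, 1), then +1 on thread thr1 → (2, 3)
target: VC(D) = (2, 3)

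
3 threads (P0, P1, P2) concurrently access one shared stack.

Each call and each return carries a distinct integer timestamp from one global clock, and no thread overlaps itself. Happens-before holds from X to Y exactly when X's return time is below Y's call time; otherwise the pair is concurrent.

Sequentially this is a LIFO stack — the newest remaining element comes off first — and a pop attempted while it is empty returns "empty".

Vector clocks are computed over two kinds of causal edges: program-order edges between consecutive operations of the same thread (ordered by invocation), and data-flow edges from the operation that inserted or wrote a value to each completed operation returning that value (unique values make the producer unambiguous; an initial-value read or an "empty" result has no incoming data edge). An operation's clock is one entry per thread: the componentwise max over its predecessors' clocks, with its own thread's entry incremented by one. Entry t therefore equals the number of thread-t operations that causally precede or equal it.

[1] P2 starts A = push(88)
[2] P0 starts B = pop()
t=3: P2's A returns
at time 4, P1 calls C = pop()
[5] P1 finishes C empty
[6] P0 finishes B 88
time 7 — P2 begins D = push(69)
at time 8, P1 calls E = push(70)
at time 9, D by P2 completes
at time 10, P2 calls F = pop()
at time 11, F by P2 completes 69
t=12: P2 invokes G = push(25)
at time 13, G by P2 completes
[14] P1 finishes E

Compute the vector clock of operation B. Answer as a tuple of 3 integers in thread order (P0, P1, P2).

A, invoked 1, has no incoming edges; only P2's bump applies → (0, 0, 1)
C, invoked 4, has no incoming edges; only P1's bump applies → (0, 1, 0)
D (invocation 7): componentwise max over VC(A)=(0, 0, 1), +1 at P2, giving (0, 0, 2)
E (invocation 8): componentwise max over VC(C)=(0, 1, 0), +1 at P1, giving (0, 2, 0)
B (invocation 2): componentwise max over VC(A)=(0, 0, 1), +1 at P0, giving (1, 0, 1)
F (invocation 10): componentwise max over VC(D)=(0, 0, 2), +1 at P2, giving (0, 0, 3)
G (invocation 12): componentwise max over VC(F)=(0, 0, 3), +1 at P2, giving (0, 0, 4)
target: VC(B) = (1, 0, 1)

(1, 0, 1)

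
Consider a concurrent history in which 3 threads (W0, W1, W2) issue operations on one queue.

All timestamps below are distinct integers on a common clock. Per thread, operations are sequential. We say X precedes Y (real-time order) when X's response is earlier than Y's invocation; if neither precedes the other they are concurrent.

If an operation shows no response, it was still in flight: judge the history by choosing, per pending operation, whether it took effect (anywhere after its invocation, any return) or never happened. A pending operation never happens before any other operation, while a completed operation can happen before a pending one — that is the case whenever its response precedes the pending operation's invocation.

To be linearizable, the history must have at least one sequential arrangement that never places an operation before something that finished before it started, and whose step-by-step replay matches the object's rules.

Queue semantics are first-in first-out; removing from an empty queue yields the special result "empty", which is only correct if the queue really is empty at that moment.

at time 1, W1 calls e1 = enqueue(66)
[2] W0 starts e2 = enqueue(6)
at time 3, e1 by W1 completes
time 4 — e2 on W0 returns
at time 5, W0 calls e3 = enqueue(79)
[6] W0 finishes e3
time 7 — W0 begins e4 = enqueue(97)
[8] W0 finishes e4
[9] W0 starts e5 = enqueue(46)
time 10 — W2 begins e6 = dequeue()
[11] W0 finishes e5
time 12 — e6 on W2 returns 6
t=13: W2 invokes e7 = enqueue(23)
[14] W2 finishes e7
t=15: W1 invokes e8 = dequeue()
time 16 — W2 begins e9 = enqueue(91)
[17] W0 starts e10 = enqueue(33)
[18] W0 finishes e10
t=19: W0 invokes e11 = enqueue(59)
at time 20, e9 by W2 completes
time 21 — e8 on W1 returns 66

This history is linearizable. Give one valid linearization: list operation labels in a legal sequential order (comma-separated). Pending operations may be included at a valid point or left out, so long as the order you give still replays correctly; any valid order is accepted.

step 1: e2 enqueue(6) — queue <6>
step 2: e1 enqueue(66) — queue <6,66>
step 3: e3 enqueue(79) — queue <6,66,79>
step 4: e4 enqueue(97) — queue <6,66,79,97>
step 5: e5 enqueue(46) — queue <6,66,79,97,46>
step 6: e6 dequeue() → 6 — queue <66,79,97,46>
step 7: e7 enqueue(23) — queue <66,79,97,46,23>
step 8: e8 dequeue() → 66 — queue <79,97,46,23>
step 9: e9 enqueue(91) — queue <79,97,46,23,91>
step 10: e10 enqueue(33) — queue <79,97,46,23,91,33>

e2, e1, e3, e4, e5, e6, e7, e8, e9, e10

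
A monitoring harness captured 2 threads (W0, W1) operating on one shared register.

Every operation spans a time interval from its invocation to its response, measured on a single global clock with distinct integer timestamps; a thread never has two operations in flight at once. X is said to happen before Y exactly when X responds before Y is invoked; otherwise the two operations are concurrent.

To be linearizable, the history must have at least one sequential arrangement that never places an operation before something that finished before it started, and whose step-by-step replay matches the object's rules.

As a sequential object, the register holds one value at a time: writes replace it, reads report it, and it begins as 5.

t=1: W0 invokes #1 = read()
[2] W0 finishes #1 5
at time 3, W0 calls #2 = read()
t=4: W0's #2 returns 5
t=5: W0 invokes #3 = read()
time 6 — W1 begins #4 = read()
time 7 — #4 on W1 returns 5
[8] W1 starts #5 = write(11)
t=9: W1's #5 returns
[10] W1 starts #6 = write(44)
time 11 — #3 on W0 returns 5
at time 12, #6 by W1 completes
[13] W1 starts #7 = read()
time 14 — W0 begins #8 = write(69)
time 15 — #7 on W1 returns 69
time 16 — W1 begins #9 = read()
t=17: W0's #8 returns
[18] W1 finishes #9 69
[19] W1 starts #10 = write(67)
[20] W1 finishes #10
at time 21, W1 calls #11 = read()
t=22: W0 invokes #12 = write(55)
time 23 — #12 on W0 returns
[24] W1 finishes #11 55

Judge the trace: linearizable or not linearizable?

linearizable

witness order: #1, #2, #3, #4, #5, #6, #8, #7, #9, #10, #12, #11
after step 1 (#1 read() → 5): value 5
after step 2 (#2 read() → 5): value 5
after step 3 (#3 read() → 5): value 5
after step 4 (#4 read() → 5): value 5
after step 5 (#5 write(11)): value 11
after step 6 (#6 write(44)): value 44
after step 7 (#8 write(69)): value 69
after step 8 (#7 read() → 69): value 69
after step 9 (#9 read() → 69): value 69
after step 10 (#10 write(67)): value 67
after step 11 (#12 write(55)): value 55
after step 12 (#11 read() → 55): value 55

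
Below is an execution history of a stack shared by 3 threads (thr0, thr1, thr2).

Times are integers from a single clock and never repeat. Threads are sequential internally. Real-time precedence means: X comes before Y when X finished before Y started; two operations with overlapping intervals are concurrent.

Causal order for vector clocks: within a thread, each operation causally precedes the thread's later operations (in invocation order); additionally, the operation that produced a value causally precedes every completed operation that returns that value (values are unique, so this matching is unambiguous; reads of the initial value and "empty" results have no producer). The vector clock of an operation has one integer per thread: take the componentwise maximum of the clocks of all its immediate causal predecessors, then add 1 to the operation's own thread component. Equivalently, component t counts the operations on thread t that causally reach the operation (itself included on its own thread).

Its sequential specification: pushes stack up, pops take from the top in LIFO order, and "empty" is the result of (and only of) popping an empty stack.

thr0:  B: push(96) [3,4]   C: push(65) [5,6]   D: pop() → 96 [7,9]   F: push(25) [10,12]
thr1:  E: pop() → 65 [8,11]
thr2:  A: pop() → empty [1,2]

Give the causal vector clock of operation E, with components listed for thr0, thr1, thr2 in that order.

(2, 1, 0)

root op A, invoked 1: fresh clock plus thr2's own tick → (0, 0, 1)
root op B, invoked 3: fresh clock plus thr0's own tick → (1, 0, 0)
C (invocation 5): componentwise max over VC(B)=(1, 0, 0), +1 at thr0, giving (2, 0, 0)
E (invocation 8): componentwise max over VC(C)=(2, 0, 0), +1 at thr1, giving (2, 1, 0)
D (invocation 7): componentwise max over VC(B)=(1, 0, 0), VC(C)=(2, 0, 0), +1 at thr0, giving (3, 0, 0)
F (invocation 10): componentwise max over VC(D)=(3, 0, 0), +1 at thr0, giving (4, 0, 0)
target: VC(E) = (2, 1, 0)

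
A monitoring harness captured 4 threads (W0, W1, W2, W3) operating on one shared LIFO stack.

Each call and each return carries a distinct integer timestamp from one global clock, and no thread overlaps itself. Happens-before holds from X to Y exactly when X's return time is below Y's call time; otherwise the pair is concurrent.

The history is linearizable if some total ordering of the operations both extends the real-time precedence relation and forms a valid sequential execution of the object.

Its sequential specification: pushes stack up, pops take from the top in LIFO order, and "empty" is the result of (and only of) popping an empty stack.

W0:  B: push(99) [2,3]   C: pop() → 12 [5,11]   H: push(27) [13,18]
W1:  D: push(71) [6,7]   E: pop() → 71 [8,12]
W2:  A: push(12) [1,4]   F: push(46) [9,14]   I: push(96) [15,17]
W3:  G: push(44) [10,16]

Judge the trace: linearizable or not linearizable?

linearizable

witness order: B, A, C, D, E, F, G, H, I
after step 1 (B push(99)): stack <99>
after step 2 (A push(12)): stack <99,12>
after step 3 (C pop() → 12): stack <99>
after step 4 (D push(71)): stack <99,71>
after step 5 (E pop() → 71): stack <99>
after step 6 (F push(46)): stack <99,46>
after step 7 (G push(44)): stack <99,46,44>
after step 8 (H push(27)): stack <99,46,44,27>
after step 9 (I push(96)): stack <99,46,44,27,96>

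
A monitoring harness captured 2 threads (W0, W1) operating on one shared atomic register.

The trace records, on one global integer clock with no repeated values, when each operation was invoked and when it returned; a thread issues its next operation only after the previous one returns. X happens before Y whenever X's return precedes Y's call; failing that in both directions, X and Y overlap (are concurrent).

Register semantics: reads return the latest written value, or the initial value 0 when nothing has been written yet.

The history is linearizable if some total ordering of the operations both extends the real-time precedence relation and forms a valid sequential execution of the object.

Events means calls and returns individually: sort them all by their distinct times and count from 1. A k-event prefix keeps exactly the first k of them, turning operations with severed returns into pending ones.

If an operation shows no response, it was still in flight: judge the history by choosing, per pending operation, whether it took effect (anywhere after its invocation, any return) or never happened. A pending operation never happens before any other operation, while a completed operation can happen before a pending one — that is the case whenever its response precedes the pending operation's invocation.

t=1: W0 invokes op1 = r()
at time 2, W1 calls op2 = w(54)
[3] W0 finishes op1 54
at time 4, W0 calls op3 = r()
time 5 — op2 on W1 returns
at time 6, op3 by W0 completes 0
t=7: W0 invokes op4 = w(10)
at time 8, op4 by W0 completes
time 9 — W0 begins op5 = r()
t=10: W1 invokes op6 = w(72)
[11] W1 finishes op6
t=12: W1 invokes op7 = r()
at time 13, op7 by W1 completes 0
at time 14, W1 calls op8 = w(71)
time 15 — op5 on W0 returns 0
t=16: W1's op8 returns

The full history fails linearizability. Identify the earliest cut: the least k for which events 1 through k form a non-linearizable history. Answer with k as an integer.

events 1..5 are linearizable; a witness order is op2, op1:
step 1: op2 w(54) — value 54
step 2: op1 r() → 54 — value 54
with event 6 included (op3 responding at time 6), all real-time-consistent orders fail
take op1, op2, op3: step 1 already fails, because op1 r() → 54 cannot occur there
take op1, op3, op2: step 1 already fails, because op1 r() → 54 cannot occur there

6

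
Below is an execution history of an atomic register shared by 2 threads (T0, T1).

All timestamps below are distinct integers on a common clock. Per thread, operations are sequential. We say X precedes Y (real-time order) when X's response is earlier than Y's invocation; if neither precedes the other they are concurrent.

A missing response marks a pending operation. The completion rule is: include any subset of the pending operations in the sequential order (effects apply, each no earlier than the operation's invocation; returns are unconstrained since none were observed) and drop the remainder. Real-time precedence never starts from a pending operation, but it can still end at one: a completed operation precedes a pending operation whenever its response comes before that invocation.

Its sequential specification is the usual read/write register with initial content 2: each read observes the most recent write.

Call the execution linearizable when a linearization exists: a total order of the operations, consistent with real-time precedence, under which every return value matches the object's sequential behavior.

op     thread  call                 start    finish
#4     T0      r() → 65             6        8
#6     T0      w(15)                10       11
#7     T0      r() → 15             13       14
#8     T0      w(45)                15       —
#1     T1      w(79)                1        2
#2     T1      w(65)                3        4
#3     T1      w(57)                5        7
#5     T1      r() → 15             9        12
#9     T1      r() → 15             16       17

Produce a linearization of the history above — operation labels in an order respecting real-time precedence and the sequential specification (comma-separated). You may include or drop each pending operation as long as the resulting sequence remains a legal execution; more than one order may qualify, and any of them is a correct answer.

after step 1 (#1 w(79)): value 79
after step 2 (#2 w(65)): value 65
after step 3 (#4 r() → 65): value 65
after step 4 (#3 w(57)): value 57
after step 5 (#6 w(15)): value 15
after step 6 (#5 r() → 15): value 15
after step 7 (#7 r() → 15): value 15
after step 8 (#9 r() → 15): value 15

#1, #2, #4, #3, #6, #5, #7, #9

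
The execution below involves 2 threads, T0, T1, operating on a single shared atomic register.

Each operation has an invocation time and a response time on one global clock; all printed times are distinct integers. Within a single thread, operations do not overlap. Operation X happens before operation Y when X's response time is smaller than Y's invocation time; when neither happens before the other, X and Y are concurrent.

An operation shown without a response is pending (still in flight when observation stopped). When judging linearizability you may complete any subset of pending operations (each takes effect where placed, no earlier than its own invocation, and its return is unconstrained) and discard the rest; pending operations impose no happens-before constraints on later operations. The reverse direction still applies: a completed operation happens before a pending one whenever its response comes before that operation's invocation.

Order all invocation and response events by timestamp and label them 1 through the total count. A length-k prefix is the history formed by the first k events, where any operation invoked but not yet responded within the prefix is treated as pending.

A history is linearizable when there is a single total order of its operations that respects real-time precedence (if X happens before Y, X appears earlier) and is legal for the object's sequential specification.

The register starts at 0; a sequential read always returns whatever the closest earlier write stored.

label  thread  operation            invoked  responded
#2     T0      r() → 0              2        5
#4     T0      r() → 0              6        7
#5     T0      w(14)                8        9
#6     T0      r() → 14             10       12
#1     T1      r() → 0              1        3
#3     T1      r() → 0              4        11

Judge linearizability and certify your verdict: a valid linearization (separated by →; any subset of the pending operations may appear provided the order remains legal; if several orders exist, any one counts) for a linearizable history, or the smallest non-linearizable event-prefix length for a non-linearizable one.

linearizable — witness: #1 → #2 → #3 → #4 → #5 → #6

1. #1 r() → 0, leaving value 0
2. #2 r() → 0, leaving value 0
3. #3 r() → 0, leaving value 0
4. #4 r() → 0, leaving value 0
5. #5 w(14), leaving value 14
6. #6 r() → 14, leaving value 14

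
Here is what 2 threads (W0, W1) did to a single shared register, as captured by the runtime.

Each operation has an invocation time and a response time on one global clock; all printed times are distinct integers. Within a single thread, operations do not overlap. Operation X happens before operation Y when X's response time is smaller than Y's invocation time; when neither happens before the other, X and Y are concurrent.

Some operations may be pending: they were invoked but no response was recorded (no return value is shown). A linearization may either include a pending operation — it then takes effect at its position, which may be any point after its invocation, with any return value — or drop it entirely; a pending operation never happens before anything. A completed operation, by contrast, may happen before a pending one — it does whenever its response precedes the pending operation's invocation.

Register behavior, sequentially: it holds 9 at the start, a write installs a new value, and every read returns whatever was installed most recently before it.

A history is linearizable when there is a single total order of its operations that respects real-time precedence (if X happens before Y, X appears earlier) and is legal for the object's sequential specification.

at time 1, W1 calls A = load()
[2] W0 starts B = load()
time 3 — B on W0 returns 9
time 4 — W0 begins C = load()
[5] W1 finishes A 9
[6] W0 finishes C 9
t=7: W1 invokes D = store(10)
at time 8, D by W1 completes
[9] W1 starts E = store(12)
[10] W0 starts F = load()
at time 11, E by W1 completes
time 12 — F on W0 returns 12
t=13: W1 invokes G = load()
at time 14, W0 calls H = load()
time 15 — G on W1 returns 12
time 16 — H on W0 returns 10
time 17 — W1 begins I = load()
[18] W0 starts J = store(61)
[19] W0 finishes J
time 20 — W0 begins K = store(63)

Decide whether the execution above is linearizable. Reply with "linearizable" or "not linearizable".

not linearizable

through event 15 a valid linearization exists; event 16 (H responding at time 16) ends that
every one of the 12 real-time-consistent orders over 8 completed register ops fails the sequential spec
one such order, A, B, C, D, E, F, G, H, breaks at step 8 where H load() → 10 is illegal
one such order, A, B, C, D, E, F, H, G, breaks at step 7 where H load() → 10 is illegal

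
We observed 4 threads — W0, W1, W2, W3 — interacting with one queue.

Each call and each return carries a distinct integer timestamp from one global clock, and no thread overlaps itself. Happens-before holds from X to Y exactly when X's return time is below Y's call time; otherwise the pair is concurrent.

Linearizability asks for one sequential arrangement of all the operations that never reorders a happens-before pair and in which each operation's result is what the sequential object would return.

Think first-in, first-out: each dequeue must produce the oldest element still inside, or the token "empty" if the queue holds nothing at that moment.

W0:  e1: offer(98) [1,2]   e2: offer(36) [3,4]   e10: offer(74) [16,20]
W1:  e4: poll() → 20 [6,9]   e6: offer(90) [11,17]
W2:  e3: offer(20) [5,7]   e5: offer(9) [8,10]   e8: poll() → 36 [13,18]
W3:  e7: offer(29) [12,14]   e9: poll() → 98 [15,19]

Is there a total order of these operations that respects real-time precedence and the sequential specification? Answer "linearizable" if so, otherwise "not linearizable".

not linearizable

the violation lands at event 9, e4's response at time 9: events 1..8 linearize, events 1..9 do not
real-time-consistent orders of the 4 completed operations: 2 — all fail the queue replay
no completion choice of the 1 pending operation (e5) rescues it — every subset was tried
for example e1, e2, e3, e4 (pending dropped) fails at step 4: e4 poll() → 20 is not legal there
for example e1, e2, e4, e3 (pending dropped) fails at step 3: e4 poll() → 20 is not legal there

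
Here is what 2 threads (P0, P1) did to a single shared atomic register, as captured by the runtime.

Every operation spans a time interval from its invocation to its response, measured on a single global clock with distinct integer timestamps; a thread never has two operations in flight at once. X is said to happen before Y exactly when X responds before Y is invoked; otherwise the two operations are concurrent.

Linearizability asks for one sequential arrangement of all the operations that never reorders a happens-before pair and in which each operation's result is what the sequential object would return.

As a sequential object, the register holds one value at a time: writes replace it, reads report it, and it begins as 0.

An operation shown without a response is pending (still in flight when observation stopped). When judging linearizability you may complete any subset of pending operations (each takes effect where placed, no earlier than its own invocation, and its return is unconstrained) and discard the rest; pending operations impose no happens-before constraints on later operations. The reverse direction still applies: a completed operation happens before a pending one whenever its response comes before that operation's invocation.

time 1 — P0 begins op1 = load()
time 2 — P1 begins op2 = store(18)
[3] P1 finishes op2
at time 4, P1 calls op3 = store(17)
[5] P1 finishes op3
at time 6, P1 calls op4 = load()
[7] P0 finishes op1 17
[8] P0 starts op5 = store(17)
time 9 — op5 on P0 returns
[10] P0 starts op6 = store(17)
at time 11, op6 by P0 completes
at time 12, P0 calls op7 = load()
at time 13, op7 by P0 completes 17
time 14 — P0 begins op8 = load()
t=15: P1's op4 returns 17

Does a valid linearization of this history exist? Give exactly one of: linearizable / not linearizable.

a witness: op2, op3, op1, op4, op5, op6, op7
1. op2 store(18), leaving value 18
2. op3 store(17), leaving value 17
3. op1 load() → 17, leaving value 17
4. op4 load() → 17, leaving value 17
5. op5 store(17), leaving value 17
6. op6 store(17), leaving value 17
7. op7 load() → 17, leaving value 17

linearizable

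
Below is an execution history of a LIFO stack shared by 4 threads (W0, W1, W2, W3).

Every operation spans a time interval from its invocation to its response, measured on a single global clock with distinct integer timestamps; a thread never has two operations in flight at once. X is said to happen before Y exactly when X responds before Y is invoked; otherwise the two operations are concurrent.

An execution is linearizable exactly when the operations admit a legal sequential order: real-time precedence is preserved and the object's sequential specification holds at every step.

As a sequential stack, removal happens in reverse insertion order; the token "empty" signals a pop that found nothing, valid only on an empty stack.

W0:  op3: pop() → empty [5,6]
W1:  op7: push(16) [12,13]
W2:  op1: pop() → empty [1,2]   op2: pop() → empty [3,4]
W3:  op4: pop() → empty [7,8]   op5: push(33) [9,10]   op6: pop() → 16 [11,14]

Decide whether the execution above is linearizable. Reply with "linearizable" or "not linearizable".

one valid linearization: op1, op2, op3, op4, op5, op7, op6
step 1: op1 pop() → empty — stack <>
step 2: op2 pop() → empty — stack <>
step 3: op3 pop() → empty — stack <>
step 4: op4 pop() → empty — stack <>
step 5: op5 push(33) — stack <33>
step 6: op7 push(16) — stack <33,16>
step 7: op6 pop() → 16 — stack <33>

linearizable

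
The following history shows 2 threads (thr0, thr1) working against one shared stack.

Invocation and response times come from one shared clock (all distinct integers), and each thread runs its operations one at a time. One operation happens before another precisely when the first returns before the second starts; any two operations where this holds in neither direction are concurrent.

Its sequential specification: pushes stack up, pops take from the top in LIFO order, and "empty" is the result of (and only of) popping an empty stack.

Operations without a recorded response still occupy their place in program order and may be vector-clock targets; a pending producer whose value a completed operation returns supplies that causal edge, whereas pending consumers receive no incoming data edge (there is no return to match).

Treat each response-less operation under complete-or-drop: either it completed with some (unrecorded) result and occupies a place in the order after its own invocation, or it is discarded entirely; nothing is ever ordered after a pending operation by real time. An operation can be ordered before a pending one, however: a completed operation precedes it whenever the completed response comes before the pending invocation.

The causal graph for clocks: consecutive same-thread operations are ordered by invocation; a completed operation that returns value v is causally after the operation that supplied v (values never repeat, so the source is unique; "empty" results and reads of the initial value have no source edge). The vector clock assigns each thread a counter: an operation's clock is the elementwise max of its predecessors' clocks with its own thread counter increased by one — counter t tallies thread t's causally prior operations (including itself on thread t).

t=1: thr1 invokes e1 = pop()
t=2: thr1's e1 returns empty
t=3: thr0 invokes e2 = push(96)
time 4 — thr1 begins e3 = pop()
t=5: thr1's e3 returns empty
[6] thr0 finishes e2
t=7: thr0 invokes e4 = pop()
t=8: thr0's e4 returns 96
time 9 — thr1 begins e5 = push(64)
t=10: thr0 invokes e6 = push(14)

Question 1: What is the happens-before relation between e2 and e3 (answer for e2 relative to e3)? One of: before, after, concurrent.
Answer: concurrent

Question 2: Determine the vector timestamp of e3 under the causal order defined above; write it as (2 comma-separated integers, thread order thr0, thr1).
Answer: (0, 2)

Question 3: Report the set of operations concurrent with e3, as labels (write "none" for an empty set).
Answer: e2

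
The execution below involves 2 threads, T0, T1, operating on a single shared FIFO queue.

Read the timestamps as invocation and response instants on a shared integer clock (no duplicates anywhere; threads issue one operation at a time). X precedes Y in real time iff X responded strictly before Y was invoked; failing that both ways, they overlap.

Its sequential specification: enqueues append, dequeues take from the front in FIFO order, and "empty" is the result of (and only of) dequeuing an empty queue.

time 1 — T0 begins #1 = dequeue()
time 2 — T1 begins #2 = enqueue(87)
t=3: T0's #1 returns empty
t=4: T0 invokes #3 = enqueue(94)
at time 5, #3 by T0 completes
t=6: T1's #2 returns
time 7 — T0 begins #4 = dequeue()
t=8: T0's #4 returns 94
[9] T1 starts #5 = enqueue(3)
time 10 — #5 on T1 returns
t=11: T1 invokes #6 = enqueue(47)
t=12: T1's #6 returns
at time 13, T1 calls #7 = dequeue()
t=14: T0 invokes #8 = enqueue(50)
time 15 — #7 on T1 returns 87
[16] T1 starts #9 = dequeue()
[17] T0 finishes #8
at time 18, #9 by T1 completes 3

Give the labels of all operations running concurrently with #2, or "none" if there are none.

concurrent with #2 ([2,6]): every op whose interval crosses 2..6
#1 [1,3]: concurrent
#3 [4,5]: concurrent
#4 [7,8]: after
#5 [9,10]: after
#6 [11,12]: after
#7 [13,15]: after
#8 [14,17]: after
#9 [16,18]: after

#1, #3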